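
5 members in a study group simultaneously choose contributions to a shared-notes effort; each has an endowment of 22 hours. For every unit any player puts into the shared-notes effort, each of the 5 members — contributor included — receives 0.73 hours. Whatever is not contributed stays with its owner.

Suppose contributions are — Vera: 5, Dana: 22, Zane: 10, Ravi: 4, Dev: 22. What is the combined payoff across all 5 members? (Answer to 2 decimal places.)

Total contributed: 5 + 22 + 10 + 4 + 22 = 63; total kept: 5 × 22 − 63 = 47.
The shared-notes effort pays out 0.73 × 5 × 63 = 229.95 in aggregate.
Group total = 47 + 229.95 = 276.95.

276.95 hours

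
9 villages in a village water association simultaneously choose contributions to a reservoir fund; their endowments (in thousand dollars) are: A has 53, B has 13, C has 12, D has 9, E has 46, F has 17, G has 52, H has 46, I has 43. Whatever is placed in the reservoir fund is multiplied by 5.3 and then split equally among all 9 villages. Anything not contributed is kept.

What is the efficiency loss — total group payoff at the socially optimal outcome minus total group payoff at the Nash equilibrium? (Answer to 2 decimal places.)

1251.30 thousand dollars

The private return per contributed unit is 5.3/9 = 0.5889 < 1 for every player regardless of endowment, so the Nash equilibrium is zero contribution and the group total is Σ E_j = 53 + 13 + 12 + 9 + 46 + 17 + 52 + 46 + 43 = 291.
Each contributed unit returns 5.300 to the group, so the social optimum is full contribution by everyone: group total = 5.300 × 291 = 1542.30.
Efficiency loss = (5.300 − 1) × 291 = 1251.30.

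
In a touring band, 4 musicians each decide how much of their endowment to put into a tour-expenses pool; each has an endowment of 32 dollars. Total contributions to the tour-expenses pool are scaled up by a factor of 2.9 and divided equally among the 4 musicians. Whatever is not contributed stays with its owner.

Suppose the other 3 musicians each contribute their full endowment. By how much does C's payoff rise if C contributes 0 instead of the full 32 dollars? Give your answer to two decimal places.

Switching from a contribution of 32 to 0 lets C keep an extra 32 dollars, but lowers the tour-expenses pool by 32, which costs C their own share of that drop: 2.9/4 × 32 = 23.20.
Net gain = 32 − 23.20 = 8.80. The private return per contributed unit (0.7250) is below 1, so free-riding is indeed the best response regardless of what the others do.

8.80 dollars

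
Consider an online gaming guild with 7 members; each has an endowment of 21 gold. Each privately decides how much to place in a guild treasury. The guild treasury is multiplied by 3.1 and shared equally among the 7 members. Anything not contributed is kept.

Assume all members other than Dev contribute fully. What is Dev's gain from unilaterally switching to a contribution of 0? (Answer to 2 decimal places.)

Switching from a contribution of 21 to 0 lets Dev keep an extra 21 gold, but lowers the guild treasury by 21, which costs Dev their own share of that drop: 3.1/7 × 21 = 9.30.
Net gain = 21 − 9.30 = 11.70. The private return per contributed unit (0.4429) is below 1, so free-riding is indeed the best response regardless of what the others do.

11.70 gold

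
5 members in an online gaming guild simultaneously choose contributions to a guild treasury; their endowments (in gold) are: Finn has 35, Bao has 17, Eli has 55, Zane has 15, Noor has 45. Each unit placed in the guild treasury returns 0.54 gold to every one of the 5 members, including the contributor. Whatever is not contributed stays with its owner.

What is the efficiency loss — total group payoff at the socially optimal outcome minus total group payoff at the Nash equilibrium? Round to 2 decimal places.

The private return per contributed unit is 0.54 < 1 for everyone, so the Nash equilibrium is zero contribution and the group total is Σ E_j = 35 + 17 + 55 + 15 + 45 = 167.
Each contributed unit returns 2.700 to the group, so the social optimum is full contribution by everyone: group total = 2.700 × 167 = 450.90.
Efficiency loss = (2.700 − 1) × 167 = 283.90.

283.90 gold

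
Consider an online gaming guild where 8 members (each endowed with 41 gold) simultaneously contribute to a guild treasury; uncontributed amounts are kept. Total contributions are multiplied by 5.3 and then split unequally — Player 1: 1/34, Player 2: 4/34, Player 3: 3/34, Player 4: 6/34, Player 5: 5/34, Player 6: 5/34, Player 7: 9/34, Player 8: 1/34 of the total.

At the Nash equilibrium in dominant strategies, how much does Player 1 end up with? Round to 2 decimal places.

47.39 gold

Each unit j contributes comes back to j as 5.3 × (j's share), so j prefers to contribute only if that share exceeds 1/5.3 = 0.1887; otherwise keeping the unit dominates.
The only share above 0.1887 is Player 7's 9/34, contributing 41; the remaining 7 contribute 0. Total contributed: 41.
Player 1 keeps 41 and receives 5.3 × 41 × 1/34 = 6.39 from the guild treasury, for a payoff of 47.39.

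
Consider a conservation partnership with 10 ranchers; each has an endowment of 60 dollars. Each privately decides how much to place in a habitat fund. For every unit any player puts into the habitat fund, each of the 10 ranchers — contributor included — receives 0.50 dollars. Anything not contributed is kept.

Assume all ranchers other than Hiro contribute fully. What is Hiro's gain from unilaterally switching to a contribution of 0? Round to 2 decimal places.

Switching from a contribution of 60 to 0 lets Hiro keep an extra 60 dollars, but lowers the habitat fund by 60, which costs Hiro their own share of that drop: 0.50 × 60 = 30.00.
Net gain = 60 − 30.00 = 30.00. The private return per contributed unit (0.50) is below 1, so free-riding is indeed the best response regardless of what the others do.

30.00 dollars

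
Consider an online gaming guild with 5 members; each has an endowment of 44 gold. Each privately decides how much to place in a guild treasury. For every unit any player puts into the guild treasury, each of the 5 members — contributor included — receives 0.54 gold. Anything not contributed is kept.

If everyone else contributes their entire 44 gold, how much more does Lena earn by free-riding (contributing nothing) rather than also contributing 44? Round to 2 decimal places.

20.24 gold

Switching from a contribution of 44 to 0 lets Lena keep an extra 44 gold, but lowers the guild treasury by 44, which costs Lena their own share of that drop: 0.54 × 44 = 23.76.
Net gain = 44 − 23.76 = 20.24. The private return per contributed unit (0.54) is below 1, so free-riding is indeed the best response regardless of what the others do.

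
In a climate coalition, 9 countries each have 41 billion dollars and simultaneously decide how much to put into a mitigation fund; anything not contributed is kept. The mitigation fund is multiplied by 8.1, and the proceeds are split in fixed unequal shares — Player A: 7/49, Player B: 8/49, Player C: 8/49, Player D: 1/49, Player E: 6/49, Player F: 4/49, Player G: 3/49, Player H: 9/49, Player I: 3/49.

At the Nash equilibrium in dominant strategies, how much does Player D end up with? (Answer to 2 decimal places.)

68.11 billion dollars

For player j, contributing a unit is worthwhile iff 8.1 × (j's share) ≥ 1, i.e. iff j's share is at least 0.1235.
Player A, Player B, Player C and Player H clear that bar, contributing 41 each; the remaining 5 contribute 0. Total contributed: 164.
Player D keeps 41 and receives 8.1 × 164 × 1/49 = 27.11 from the mitigation fund, for a payoff of 68.11.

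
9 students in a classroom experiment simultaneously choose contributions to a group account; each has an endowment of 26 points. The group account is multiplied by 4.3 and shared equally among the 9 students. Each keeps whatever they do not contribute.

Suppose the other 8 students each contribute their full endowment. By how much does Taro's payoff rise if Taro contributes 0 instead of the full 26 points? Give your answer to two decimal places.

Switching from a contribution of 26 to 0 lets Taro keep an extra 26 points, but lowers the group account by 26, which costs Taro their own share of that drop: 4.3/9 × 26 = 12.42.
Net gain = 26 − 12.42 = 13.58. The private return per contributed unit (0.4778) is below 1, so free-riding is indeed the best response regardless of what the others do.

13.58 points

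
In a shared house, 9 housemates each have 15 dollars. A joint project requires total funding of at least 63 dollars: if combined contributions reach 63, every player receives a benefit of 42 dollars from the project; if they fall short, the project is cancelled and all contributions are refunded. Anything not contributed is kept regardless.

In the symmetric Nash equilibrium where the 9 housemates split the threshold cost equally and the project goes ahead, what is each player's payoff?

Equal share of the threshold: 63/9 = 7.
At this profile no one gains by cutting their contribution: any cut drops the total below 63, the project is cancelled, contributions are refunded, and the deviator ends with 15, which is less than 15 − 7 + 42 = 50. Contributing more than 7 just wastes the excess. So contributing exactly 7 is a best response.
Each player's payoff: 15 − 7 + 42 = 50.

50 dollars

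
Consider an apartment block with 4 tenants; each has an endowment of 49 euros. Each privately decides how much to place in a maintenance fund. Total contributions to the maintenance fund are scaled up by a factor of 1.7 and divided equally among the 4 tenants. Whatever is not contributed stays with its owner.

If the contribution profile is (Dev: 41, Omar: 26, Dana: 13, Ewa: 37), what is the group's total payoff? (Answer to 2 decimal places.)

Total contributed: 41 + 26 + 13 + 37 = 117; total kept: 4 × 49 − 117 = 79.
The maintenance fund pays out 1.7 × 117 = 198.90 in aggregate.
Group total = 79 + 198.90 = 277.90.

277.90 euros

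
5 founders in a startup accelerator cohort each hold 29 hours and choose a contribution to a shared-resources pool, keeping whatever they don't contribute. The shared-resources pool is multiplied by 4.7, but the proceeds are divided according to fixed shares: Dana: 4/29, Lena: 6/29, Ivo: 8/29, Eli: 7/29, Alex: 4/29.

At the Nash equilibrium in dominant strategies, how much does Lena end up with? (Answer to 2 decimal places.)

For player j, contributing a unit is worthwhile iff 4.7 × (j's share) ≥ 1, i.e. iff j's share is at least 0.2128.
The shares above 0.2128 belong to Ivo and Eli, contributing 29 each; the remaining 3 contribute 0. Total contributed: 58.
Lena keeps 29 and receives 4.7 × 58 × 6/29 = 56.40 from the shared-resources pool, for a payoff of 85.40.

85.40 hours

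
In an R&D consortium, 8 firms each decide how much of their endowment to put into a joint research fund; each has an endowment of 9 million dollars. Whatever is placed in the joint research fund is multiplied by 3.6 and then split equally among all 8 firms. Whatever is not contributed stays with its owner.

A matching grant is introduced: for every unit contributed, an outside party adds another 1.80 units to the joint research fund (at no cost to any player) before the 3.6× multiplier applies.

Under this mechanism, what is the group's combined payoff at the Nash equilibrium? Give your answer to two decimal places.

725.76 million dollars

With the mechanism, a contributed unit returns 3.6 × 2.80 / 8 = 1.2600 per unit of net cost to the contributor — now above 1 — so contributing fully is weakly dominant for every player.
So the Nash equilibrium is full contribution by all 8; the group earns 3.6 × 2.80 × 72 = 725.76.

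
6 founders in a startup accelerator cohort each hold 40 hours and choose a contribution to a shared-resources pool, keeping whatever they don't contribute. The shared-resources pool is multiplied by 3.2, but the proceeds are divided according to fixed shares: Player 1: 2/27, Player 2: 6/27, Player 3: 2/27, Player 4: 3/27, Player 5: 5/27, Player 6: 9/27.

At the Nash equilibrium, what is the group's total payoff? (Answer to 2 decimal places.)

328.00 hours

For player j, contributing a unit is worthwhile iff 3.2 × (j's share) ≥ 1, i.e. iff j's share is at least 0.3125.
Player 6 alone (share 9/27) is above the threshold, contributing 40; the remaining 5 contribute 0. Total contributed: 40.
The shared-resources pool pays out 3.2 × 40 = 128.00 in total (split across the unequal shares, but the aggregate is all that matters for the group sum).
The 5 free-riders keep 40 each, adding 200. Group total = 200 + 128.00 = 328.00.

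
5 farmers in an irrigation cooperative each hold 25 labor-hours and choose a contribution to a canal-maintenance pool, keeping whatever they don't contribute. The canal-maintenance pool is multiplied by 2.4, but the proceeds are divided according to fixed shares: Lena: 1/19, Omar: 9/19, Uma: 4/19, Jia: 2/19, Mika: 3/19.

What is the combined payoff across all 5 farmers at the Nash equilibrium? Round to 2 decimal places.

160.00 labor-hours

For player j, contributing a unit is worthwhile iff 2.4 × (j's share) ≥ 1, i.e. iff j's share is at least 0.4167.
Omar alone (share 9/19) is above the threshold, contributing 25; the remaining 4 contribute 0. Total contributed: 25.
The canal-maintenance pool pays out 2.4 × 25 = 60.00 in total (split across the unequal shares, but the aggregate is all that matters for the group sum).
The 4 free-riders keep 25 each, adding 100. Group total = 100 + 60.00 = 160.00.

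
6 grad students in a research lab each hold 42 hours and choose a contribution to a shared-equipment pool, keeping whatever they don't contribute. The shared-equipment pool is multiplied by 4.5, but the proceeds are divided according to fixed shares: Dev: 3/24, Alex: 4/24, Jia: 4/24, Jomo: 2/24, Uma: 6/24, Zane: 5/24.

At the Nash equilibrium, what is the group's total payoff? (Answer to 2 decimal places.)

For player j, contributing a unit is worthwhile iff 4.5 × (j's share) ≥ 1, i.e. iff j's share is at least 0.2222.
Uma alone (share 6/24) is above the threshold, contributing 42; the remaining 5 contribute 0. Total contributed: 42.
The shared-equipment pool pays out 4.5 × 42 = 189.00 in total (split across the unequal shares, but the aggregate is all that matters for the group sum).
The 5 free-riders keep 42 each, adding 210. Group total = 210 + 189.00 = 399.00.

399.00 hours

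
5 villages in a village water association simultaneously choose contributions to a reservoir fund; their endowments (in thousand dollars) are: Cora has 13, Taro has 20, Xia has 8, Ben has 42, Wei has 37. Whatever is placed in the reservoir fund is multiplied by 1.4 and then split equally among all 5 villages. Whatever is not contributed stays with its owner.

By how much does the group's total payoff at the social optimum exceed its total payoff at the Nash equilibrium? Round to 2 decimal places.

48.00 thousand dollars

The private return per contributed unit is 1.4/5 = 0.2800 < 1 for every player regardless of endowment, so the Nash equilibrium is zero contribution and the group total is Σ E_j = 13 + 20 + 8 + 42 + 37 = 120.
Each contributed unit returns 1.400 to the group, so the social optimum is full contribution by everyone: group total = 1.400 × 120 = 168.00.
Efficiency loss = (1.400 − 1) × 120 = 48.00.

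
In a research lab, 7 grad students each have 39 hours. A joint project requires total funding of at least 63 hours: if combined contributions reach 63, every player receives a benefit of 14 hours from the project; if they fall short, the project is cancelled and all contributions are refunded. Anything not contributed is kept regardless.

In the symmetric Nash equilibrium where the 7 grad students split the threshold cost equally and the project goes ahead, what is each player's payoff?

44 hours

Equal share of the threshold: 63/7 = 9.
At this profile no one gains by cutting their contribution: any cut drops the total below 63, the project is cancelled, contributions are refunded, and the deviator ends with 39, which is less than 39 − 9 + 14 = 44. Contributing more than 9 just wastes the excess. So contributing exactly 9 is a best response.
Each player's payoff: 39 − 9 + 14 = 44.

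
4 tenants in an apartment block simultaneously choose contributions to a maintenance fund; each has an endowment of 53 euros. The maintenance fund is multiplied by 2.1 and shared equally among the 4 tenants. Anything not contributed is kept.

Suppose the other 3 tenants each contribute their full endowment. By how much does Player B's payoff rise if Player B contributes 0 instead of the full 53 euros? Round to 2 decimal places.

Switching from a contribution of 53 to 0 lets Player B keep an extra 53 euros, but lowers the maintenance fund by 53, which costs Player B their own share of that drop: 2.1/4 × 53 = 27.82.
Net gain = 53 − 27.82 = 25.18. The private return per contributed unit (0.5250) is below 1, so free-riding is indeed the best response regardless of what the others do.

25.18 euros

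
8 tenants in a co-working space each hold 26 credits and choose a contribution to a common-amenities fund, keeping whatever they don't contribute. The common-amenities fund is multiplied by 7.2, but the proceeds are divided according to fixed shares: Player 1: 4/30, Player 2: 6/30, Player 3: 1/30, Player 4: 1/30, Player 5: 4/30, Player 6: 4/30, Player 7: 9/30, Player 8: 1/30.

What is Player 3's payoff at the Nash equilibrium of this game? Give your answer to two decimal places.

Player j's private return per contributed unit is 7.2 × (j's share). Contributing is weakly dominant for j when that share is at least 1/7.2 = 0.1389, and contributing 0 is dominant otherwise.
Player 2 and Player 7 are above the threshold, contributing 26 each; the remaining 6 contribute 0. Total contributed: 52.
Player 3 keeps 26 and receives 7.2 × 52 × 1/30 = 12.48 from the common-amenities fund, for a payoff of 38.48.

38.48 credits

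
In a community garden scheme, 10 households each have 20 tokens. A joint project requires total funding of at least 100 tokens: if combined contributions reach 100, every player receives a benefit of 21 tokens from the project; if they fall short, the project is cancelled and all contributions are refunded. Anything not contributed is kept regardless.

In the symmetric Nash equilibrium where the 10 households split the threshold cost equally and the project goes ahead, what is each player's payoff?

Equal share of the threshold: 100/10 = 10.
At this profile no one gains by cutting their contribution: any cut drops the total below 100, the project is cancelled, contributions are refunded, and the deviator ends with 20, which is less than 20 − 10 + 21 = 31. Contributing more than 10 just wastes the excess. So contributing exactly 10 is a best response.
Each player's payoff: 20 − 10 + 21 = 31.

31 tokens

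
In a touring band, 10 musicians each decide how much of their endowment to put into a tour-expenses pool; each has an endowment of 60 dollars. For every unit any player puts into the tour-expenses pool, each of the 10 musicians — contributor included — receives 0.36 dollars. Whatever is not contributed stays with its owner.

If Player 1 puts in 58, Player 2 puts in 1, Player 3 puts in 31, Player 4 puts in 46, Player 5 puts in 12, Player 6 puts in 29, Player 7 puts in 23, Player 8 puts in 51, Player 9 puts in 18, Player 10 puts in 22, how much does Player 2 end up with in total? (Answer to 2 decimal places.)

163.76 dollars

Total contributed: 58 + 1 + 31 + 46 + 12 + 29 + 23 + 51 + 18 + 22 = 291.
Each receives 0.36 × 291 = 104.76 from the tour-expenses pool.
Player 2 keeps 60 − 1 = 59, so Player 2's payoff is 59 + 104.76 = 163.76.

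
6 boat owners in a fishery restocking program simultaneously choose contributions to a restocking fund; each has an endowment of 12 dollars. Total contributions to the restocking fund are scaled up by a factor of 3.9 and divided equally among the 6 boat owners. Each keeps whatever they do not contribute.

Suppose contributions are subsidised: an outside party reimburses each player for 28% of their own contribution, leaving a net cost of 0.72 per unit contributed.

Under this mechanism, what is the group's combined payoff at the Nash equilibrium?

Even with the mechanism, each unit contributed returns only (3.9/6) / 0.72 = 0.9028 per unit of net cost, so contributing nothing is still dominant.
At the Nash equilibrium no one contributes; group total payoff = 6 × 12 = 72.

72.00 dollars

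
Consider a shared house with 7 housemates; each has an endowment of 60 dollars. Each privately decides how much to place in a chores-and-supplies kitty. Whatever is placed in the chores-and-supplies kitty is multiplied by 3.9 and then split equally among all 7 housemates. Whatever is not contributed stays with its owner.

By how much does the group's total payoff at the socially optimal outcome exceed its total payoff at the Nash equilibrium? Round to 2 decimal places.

Each contributed unit returns 3.9/7 = 0.5571 to its contributor — below 1 — so contributing 0 is dominant for every player. At the Nash equilibrium everyone keeps their 60, and the group total is 7 × 60 = 420.
Each contributed unit returns 3.900 to the group as a whole (0.5571 to each of 7 players), which exceeds 1, so the social optimum is full contribution: group total = 3.900 × 420 = 1638.00.
Efficiency loss = 1638.00 − 420 = 1218.00.

1218.00 dollars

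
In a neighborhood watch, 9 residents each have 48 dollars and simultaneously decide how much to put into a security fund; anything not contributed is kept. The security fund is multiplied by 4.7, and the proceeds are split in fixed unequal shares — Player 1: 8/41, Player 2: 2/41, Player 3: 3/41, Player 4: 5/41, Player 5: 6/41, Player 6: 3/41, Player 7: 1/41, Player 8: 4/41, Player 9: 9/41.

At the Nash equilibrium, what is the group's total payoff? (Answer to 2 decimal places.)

Player j's private return per contributed unit is 4.7 × (j's share). Contributing is weakly dominant for j when that share is at least 1/4.7 = 0.2128, and contributing 0 is dominant otherwise.
Only Player 9 (9/41) clears that bar, contributing 48; the remaining 8 contribute 0. Total contributed: 48.
The security fund pays out 4.7 × 48 = 225.60 in total (split across the unequal shares, but the aggregate is all that matters for the group sum).
The 8 free-riders keep 48 each, adding 384. Group total = 384 + 225.60 = 609.60.

609.60 dollars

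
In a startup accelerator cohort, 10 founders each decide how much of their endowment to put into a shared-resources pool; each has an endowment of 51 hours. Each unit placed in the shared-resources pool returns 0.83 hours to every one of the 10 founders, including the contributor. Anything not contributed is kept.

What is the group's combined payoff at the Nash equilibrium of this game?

The private return per contributed unit is 0.83 < 1, so contributing 0 is dominant for every player. At the Nash equilibrium everyone keeps their 51, and the group total is 10 × 51 = 510.

510.00 hours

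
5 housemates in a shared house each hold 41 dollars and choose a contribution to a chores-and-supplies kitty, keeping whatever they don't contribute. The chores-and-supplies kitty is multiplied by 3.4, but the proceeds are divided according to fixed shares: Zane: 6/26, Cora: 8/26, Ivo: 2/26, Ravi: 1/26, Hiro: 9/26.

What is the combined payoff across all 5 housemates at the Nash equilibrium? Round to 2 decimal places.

A player with share s gets back 3.4·s per unit contributed, so full contribution is dominant for anyone with s > 1/3.4 = 0.2941 and zero contribution is dominant for anyone below.
Cora and Hiro are above the threshold, contributing 41 each; the remaining 3 contribute 0. Total contributed: 82.
The chores-and-supplies kitty pays out 3.4 × 82 = 278.80 in total (split across the unequal shares, but the aggregate is all that matters for the group sum).
The 3 free-riders keep 41 each, adding 123. Group total = 123 + 278.80 = 401.80.

401.80 dollars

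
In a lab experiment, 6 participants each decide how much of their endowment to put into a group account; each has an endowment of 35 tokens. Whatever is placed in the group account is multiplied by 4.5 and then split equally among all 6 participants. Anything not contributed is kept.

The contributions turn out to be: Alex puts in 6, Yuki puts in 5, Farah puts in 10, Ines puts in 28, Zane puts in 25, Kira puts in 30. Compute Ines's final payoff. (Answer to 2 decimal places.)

Total contributed: 6 + 5 + 10 + 28 + 25 + 30 = 104.
Each receives 4.5 × 104 / 6 = 78.00 from the group account.
Ines keeps 35 − 28 = 7, so Ines's payoff is 7 + 78.00 = 85.00.

85.00 tokens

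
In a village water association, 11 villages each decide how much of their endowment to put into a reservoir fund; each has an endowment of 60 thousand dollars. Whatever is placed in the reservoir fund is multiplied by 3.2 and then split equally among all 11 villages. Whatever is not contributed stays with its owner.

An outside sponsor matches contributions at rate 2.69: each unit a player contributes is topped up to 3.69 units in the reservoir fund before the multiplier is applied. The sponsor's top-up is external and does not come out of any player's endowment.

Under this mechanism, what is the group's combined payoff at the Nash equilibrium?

7793.28 thousand dollars

Under the mechanism each unit contributed yields 3.2 × 3.69 / 11 = 1.0735 back to its contributor per unit of net cost, which exceeds 1, making full contribution the dominant choice for everyone.
So the Nash equilibrium is full contribution by all 11; the group earns 3.2 × 3.69 × 660 = 7793.28.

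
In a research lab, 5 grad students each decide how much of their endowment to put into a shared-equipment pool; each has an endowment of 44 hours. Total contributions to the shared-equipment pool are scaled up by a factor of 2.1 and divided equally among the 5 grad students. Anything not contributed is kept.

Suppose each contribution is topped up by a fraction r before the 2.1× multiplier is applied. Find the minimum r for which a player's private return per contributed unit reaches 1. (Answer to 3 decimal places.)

1.381

With matching at rate r, one contributed unit becomes (1 + r) in the shared-equipment pool and returns 2.1 × (1 + r) / 5 to the contributor.
Setting this equal to 1: 1 + r = 5/2.1 = 2.3810.
So the minimum matching rate is r = 2.3810 − 1 = 1.381.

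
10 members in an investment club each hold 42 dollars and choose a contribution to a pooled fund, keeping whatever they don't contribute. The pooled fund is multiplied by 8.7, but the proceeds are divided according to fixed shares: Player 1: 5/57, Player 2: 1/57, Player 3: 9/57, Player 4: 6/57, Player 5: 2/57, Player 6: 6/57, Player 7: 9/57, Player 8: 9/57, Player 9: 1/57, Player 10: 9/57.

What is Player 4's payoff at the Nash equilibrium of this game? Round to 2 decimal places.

195.85 dollars

For player j, contributing a unit is worthwhile iff 8.7 × (j's share) ≥ 1, i.e. iff j's share is at least 0.1149.
The shares above 0.1149 belong to Player 3, Player 7, Player 8 and Player 10, contributing 42 each; the remaining 6 contribute 0. Total contributed: 168.
Player 4 keeps 42 and receives 8.7 × 168 × 6/57 = 153.85 from the pooled fund, for a payoff of 195.85.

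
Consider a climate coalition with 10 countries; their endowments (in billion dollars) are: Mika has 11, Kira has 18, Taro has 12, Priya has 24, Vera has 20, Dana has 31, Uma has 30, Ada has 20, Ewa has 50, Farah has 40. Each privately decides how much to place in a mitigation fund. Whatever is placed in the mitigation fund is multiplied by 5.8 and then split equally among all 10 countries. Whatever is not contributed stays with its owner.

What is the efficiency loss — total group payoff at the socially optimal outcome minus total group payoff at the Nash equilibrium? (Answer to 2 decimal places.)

The private return per contributed unit is 5.8/10 = 0.5800 < 1 for every player regardless of endowment, so the Nash equilibrium is zero contribution and the group total is Σ E_j = 11 + 18 + 12 + 24 + 20 + 31 + 30 + 20 + 50 + 40 = 256.
Each contributed unit returns 5.800 to the group, so the social optimum is full contribution by everyone: group total = 5.800 × 256 = 1484.80.
Efficiency loss = (5.800 − 1) × 256 = 1228.80.

1228.80 billion dollars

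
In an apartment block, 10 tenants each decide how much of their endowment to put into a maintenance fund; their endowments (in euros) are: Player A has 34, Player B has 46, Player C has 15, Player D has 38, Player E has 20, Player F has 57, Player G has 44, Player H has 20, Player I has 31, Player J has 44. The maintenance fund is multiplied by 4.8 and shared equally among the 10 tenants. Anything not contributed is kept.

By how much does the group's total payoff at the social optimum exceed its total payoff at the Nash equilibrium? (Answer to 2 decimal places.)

1326.20 euros

The private return per contributed unit is 4.8/10 = 0.4800 < 1 for every player regardless of endowment, so the Nash equilibrium is zero contribution and the group total is Σ E_j = 34 + 46 + 15 + 38 + 20 + 57 + 44 + 20 + 31 + 44 = 349.
Each contributed unit returns 4.800 to the group, so the social optimum is full contribution by everyone: group total = 4.800 × 349 = 1675.20.
Efficiency loss = (4.800 − 1) × 349 = 1326.20.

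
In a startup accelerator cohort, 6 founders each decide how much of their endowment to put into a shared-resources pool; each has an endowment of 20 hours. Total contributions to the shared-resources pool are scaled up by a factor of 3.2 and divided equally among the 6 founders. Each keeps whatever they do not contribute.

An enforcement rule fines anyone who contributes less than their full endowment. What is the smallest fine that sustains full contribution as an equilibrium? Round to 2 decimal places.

9.33 hours

Given the others contribute fully, the best deviation is to contribute 0 (any partial contribution still incurs the fine and gives up units whose private return 0.5333 is below 1).
Deviating from 20 to 0 saves 20 hours but forfeits the deviator's share of the drop in the shared-resources pool: 3.2/6 × 20 = 10.67.
So the deviation gain is 20 − 10.67 = 9.33, and the fine must be at least 9.33 hours to wipe it out.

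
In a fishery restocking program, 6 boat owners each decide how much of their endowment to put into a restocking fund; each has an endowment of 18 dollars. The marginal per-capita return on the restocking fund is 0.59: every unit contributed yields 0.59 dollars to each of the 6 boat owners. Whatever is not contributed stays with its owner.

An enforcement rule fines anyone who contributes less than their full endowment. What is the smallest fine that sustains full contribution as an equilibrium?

7.38 dollars

Given the others contribute fully, the best deviation is to contribute 0 (any partial contribution still incurs the fine and gives up units whose private return 0.59 is below 1).
Deviating from 18 to 0 saves 18 dollars but forfeits the deviator's share of the drop in the restocking fund: 0.59 × 18 = 10.62.
So the deviation gain is 18 − 10.62 = 7.38, and the fine must be at least 7.38 dollars to wipe it out.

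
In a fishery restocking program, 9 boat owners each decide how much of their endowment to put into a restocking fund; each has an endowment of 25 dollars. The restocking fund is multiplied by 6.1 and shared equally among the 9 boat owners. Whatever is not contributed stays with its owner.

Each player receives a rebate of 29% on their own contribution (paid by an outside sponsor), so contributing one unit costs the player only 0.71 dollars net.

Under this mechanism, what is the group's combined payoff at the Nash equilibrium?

225.00 dollars

The effective private return is (6.1/9) / 0.71 = 0.9546, which is still under 1, so the mechanism doesn't change anyone's dominant strategy: zero contribution.
At the Nash equilibrium no one contributes; group total payoff = 9 × 25 = 225.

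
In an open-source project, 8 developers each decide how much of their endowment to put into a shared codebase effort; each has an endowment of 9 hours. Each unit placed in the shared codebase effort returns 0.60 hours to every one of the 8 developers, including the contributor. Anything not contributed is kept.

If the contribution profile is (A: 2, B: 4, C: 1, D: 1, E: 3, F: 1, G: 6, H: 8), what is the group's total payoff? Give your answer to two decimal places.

Total contributed: 2 + 4 + 1 + 1 + 3 + 1 + 6 + 8 = 26; total kept: 8 × 9 − 26 = 46.
The shared codebase effort pays out 0.60 × 8 × 26 = 124.80 in aggregate.
Group total = 46 + 124.80 = 170.80.

170.80 hours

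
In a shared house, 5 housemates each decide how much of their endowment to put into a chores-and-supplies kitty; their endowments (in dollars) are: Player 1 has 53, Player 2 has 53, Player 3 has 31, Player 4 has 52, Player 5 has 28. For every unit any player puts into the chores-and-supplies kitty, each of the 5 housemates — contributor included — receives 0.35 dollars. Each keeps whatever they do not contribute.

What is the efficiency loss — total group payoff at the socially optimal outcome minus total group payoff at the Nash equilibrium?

162.75 dollars

The private return per contributed unit is 0.35 < 1 for everyone, so the Nash equilibrium is zero contribution and the group total is Σ E_j = 53 + 53 + 31 + 52 + 28 = 217.
Each contributed unit returns 1.750 to the group, so the social optimum is full contribution by everyone: group total = 1.750 × 217 = 379.75.
Efficiency loss = (1.750 − 1) × 217 = 162.75.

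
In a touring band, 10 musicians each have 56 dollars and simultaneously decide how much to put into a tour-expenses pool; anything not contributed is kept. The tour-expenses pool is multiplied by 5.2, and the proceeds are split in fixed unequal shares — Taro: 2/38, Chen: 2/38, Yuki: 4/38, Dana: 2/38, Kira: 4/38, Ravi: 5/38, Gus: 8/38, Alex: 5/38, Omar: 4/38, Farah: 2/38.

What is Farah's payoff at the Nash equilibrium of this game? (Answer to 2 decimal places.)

Player j's private return per contributed unit is 5.2 × (j's share). Contributing is weakly dominant for j when that share is at least 1/5.2 = 0.1923, and contributing 0 is dominant otherwise.
Only Gus (8/38) clears that bar, contributing 56; the remaining 9 contribute 0. Total contributed: 56.
Farah keeps 56 and receives 5.2 × 56 × 2/38 = 15.33 from the tour-expenses pool, for a payoff of 71.33.

71.33 dollars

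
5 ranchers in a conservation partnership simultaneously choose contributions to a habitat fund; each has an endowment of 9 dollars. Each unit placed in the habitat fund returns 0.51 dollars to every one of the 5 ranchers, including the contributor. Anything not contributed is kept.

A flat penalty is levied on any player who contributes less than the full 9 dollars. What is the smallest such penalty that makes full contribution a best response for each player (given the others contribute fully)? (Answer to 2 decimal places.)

4.41 dollars

Given the others contribute fully, the best deviation is to contribute 0 (any partial contribution still incurs the fine and gives up units whose private return 0.51 is below 1).
Deviating from 9 to 0 saves 9 dollars but forfeits the deviator's share of the drop in the habitat fund: 0.51 × 9 = 4.59.
So the deviation gain is 9 − 4.59 = 4.41, and the fine must be at least 4.41 dollars to wipe it out.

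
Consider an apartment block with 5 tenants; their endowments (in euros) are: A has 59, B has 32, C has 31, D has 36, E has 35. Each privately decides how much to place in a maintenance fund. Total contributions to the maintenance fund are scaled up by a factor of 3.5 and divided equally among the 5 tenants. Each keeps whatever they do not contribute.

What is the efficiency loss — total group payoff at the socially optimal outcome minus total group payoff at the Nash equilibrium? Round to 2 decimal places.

482.50 euros

The private return per contributed unit is 3.5/5 = 0.7000 < 1 for every player regardless of endowment, so the Nash equilibrium is zero contribution and the group total is Σ E_j = 59 + 32 + 31 + 36 + 35 = 193.
Each contributed unit returns 3.500 to the group, so the social optimum is full contribution by everyone: group total = 3.500 × 193 = 675.50.
Efficiency loss = (3.500 − 1) × 193 = 482.50.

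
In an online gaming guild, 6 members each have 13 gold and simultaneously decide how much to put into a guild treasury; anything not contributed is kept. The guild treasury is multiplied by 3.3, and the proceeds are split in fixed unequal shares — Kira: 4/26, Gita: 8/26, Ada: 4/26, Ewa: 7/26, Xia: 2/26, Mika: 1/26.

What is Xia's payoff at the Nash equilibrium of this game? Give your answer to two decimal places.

For player j, contributing a unit is worthwhile iff 3.3 × (j's share) ≥ 1, i.e. iff j's share is at least 0.3030.
The only share above 0.3030 is Gita's 8/26, contributing 13; the remaining 5 contribute 0. Total contributed: 13.
Xia keeps 13 and receives 3.3 × 13 × 2/26 = 3.30 from the guild treasury, for a payoff of 16.30.

16.30 gold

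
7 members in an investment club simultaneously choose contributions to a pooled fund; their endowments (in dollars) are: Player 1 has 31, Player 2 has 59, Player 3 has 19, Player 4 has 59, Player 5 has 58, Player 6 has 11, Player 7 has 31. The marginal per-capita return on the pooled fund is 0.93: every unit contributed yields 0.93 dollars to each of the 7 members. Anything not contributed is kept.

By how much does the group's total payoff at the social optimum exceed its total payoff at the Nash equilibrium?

1476.68 dollars

The private return per contributed unit is 0.93 < 1 for everyone, so the Nash equilibrium is zero contribution and the group total is Σ E_j = 31 + 59 + 19 + 59 + 58 + 11 + 31 = 268.
Each contributed unit returns 6.510 to the group, so the social optimum is full contribution by everyone: group total = 6.510 × 268 = 1744.68.
Efficiency loss = (6.510 − 1) × 268 = 1476.68.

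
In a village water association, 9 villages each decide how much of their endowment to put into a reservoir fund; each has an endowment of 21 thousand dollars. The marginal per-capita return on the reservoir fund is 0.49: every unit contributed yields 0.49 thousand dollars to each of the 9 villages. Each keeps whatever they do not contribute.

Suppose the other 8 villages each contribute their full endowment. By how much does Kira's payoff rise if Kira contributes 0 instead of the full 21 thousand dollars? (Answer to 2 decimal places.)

Switching from a contribution of 21 to 0 lets Kira keep an extra 21 thousand dollars, but lowers the reservoir fund by 21, which costs Kira their own share of that drop: 0.49 × 21 = 10.29.
Net gain = 21 − 10.29 = 10.71. The private return per contributed unit (0.49) is below 1, so free-riding is indeed the best response regardless of what the others do.

10.71 thousand dollars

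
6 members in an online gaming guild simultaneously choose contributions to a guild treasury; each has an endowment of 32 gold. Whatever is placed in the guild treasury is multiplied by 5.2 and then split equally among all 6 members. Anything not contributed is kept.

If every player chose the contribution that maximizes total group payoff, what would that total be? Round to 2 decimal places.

Each contributed unit returns 5.200 to the group as a whole (0.8667 to each of 6 players), which exceeds 1, so the social optimum is full contribution: group total = 5.200 × 192 = 998.40.

998.40 gold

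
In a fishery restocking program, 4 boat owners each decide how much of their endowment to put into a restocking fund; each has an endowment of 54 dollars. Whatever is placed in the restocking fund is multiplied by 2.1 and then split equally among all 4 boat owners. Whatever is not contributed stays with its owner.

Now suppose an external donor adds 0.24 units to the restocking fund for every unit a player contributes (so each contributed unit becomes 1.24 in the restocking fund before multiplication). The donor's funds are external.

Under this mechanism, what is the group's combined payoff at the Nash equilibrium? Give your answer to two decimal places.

216.00 dollars

Even with the mechanism, each unit contributed returns only 2.1 × 1.24 / 4 = 0.6510 per unit of net cost, so contributing nothing is still dominant.
Everyone keeps their endowment and the group total is 4 × 54 = 216.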